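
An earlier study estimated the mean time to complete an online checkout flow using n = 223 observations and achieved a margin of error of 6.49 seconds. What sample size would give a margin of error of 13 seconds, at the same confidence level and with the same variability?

n = 56

Margin of error scales as 1/√n, so n₂ = n₁·(E₁/E₂)².
n₂ = 223 × (6.49/13)² = 223 × 0.2492 = 55.57
Round up: n₂ = 56.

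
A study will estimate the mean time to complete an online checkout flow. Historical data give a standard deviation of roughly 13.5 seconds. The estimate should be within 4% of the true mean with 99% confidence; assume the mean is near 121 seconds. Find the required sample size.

52

For a mean, the margin of error is E = z·σ/√n, so n = (zσ/E)².
At 99% confidence, z = 2.576.
E = 4% of 121 = 4.84 seconds.
n = (2.576 × 13.5 / 4.84)² = 51.63
Round up: n = 52.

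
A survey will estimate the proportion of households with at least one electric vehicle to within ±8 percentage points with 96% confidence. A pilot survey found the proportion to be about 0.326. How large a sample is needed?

n = 145

For a proportion with margin E = 0.08 at 96% confidence, z = 2.054.
n = p̂(1−p̂)(z/E)² = 0.326 × 0.674 × (2.054/0.08)² = 144.84
Round up: n = 145.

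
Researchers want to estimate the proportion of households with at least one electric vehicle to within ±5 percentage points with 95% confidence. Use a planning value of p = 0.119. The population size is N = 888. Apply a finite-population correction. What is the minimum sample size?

For a proportion with margin E = 0.05 at 95% confidence, z = 1.960.
n = p̂(1−p̂)(z/E)² = 0.119 × 0.881 × (1.960/0.05)² = 161.10 — call this n₀.
Finite-population correction with N = 888: n = n₀ / (1 + (n₀−1)/N) = 161.10 / 1.18 = 136.53
Round up: n = 137.

137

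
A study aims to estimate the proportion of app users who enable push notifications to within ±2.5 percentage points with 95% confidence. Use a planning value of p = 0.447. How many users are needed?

1520

For a proportion with margin E = 0.025 at 95% confidence, z = 1.960.
n = p̂(1−p̂)(z/E)² = 0.447 × 0.553 × (1.960/0.025)² = 1519.37
Round up: n = 1520.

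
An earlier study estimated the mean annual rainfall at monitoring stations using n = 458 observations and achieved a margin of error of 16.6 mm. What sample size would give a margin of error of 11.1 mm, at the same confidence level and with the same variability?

Margin of error scales as 1/√n, so n₂ = n₁·(E₁/E₂)².
n₂ = 458 × (16.6/11.1)² = 458 × 2.237 = 1024.55
Round up: n₂ = 1025.

1025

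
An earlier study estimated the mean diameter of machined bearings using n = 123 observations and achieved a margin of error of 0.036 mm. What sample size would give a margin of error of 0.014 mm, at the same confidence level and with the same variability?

Margin of error scales as 1/√n, so n₂ = n₁·(E₁/E₂)².
n₂ = 123 × (0.036/0.014)² = 123 × 6.612 = 813.28
Round up: n₂ = 814.

814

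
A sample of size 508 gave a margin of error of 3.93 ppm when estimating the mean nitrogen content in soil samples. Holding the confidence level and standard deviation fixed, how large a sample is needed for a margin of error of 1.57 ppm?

3184

Margin of error scales as 1/√n, so n₂ = n₁·(E₁/E₂)².
n₂ = 508 × (3.93/1.57)² = 508 × 6.266 = 3183.13
Round up: n₂ = 3184.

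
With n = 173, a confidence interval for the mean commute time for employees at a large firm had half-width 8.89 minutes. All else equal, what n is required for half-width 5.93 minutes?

Margin of error scales as 1/√n, so n₂ = n₁·(E₁/E₂)².
n₂ = 173 × (8.89/5.93)² = 173 × 2.247 = 388.73
Round up: n₂ = 389.

389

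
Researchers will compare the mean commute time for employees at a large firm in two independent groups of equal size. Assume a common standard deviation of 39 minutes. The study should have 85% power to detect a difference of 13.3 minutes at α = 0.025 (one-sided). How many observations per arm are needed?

155 per group

For two equal groups, n per group = 2·((z_α + z_β)·σ/δ)².
z_α = 1.960; z_β = 1.036 (power 85%).
n = 2 × (2.996 × 39 / 13.3)² = 2 × 77.18 = 154.36
Round up: n = 155 per group.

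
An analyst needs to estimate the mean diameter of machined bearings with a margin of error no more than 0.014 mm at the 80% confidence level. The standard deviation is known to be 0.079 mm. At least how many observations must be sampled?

For a mean, the margin of error is E = z·σ/√n, so n = (zσ/E)².
At 80% confidence, z = 1.282.
n = (1.282 × 0.079 / 0.014)² = 52.33
Round up: n = 53.

53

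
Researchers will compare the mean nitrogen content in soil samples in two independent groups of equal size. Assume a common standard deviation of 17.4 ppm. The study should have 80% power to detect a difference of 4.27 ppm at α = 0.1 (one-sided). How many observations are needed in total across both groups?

For two equal groups, n per group = 2·((z_α + z_β)·σ/δ)².
z_α = 1.282; z_β = 0.842 (power 80%).
n = 2 × (2.124 × 17.4 / 4.27)² = 2 × 74.91 = 149.82
Round up: n = 150 per group.
Total across both groups: 2 × 150 = 300.

300 total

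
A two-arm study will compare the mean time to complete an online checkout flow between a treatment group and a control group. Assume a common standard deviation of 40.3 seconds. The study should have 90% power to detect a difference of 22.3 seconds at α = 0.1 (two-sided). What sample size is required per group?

For two equal groups, n per group = 2·((z_{α/2} + z_β)·σ/δ)².
z_{α/2} = 1.645; z_β = 1.282 (power 90%).
n = 2 × (2.927 × 40.3 / 22.3)² = 2 × 27.98 = 55.96
Round up: n = 56 per group.

56 per group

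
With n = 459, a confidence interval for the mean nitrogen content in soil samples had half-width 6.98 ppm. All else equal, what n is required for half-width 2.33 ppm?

Margin of error scales as 1/√n, so n₂ = n₁·(E₁/E₂)².
n₂ = 459 × (6.98/2.33)² = 459 × 8.974 = 4119.07
Round up: n₂ = 4120.

4120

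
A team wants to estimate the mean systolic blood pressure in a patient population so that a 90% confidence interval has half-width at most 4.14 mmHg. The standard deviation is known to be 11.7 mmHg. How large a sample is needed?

22

For a mean, the margin of error is E = z·σ/√n, so n = (zσ/E)².
At 90% confidence, z = 1.645.
n = (1.645 × 11.7 / 4.14)² = 21.61
Round up: n = 22.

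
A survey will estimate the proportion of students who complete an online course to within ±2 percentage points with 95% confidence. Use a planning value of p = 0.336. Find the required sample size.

n = 2143

For a proportion with margin E = 0.02 at 95% confidence, z = 1.960.
n = p̂(1−p̂)(z/E)² = 0.336 × 0.664 × (1.960/0.02)² = 2142.69
Round up: n = 2143.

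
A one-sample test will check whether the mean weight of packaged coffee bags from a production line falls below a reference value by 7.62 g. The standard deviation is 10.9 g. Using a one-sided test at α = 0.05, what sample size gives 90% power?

For a one-sample z-test, n = ((z_α + z_β)·σ/δ)².
z_α = 1.645 (one-sided α = 0.05); z_β = 1.282 (power 90% → β = 0.1).
n = (2.927 × 10.9 / 7.62)² = 17.53
Round up: n = 18.

18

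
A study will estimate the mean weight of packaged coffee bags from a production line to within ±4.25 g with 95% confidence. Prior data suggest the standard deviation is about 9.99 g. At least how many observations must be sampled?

n = 22

For a mean, the margin of error is E = z·σ/√n, so n = (zσ/E)².
At 95% confidence, z = 1.960.
n = (1.960 × 9.99 / 4.25)² = 21.23
Round up: n = 22.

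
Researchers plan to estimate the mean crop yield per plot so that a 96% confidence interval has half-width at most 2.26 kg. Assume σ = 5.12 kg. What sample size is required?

22

For a mean, the margin of error is E = z·σ/√n, so n = (zσ/E)².
At 96% confidence, z = 2.054.
n = (2.054 × 5.12 / 2.26)² = 21.65
Round up: n = 22.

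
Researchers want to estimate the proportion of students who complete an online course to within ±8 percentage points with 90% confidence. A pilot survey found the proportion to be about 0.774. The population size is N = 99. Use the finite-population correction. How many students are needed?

For a proportion with margin E = 0.08 at 90% confidence, z = 1.645.
n = p̂(1−p̂)(z/E)² = 0.774 × 0.226 × (1.645/0.08)² = 73.96 — call this n₀.
Finite-population correction with N = 99: n = n₀ / (1 + (n₀−1)/N) = 73.96 / 1.737 = 42.58
Round up: n = 43.

n = 43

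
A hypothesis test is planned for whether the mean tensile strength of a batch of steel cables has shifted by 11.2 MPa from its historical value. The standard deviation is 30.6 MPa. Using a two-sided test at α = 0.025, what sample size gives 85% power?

For a one-sample z-test, n = ((z_{α/2} + z_β)·σ/δ)².
z_{α/2} = 2.241 (two-sided α = 0.025); z_β = 1.036 (power 85% → β = 0.15).
n = (3.277 × 30.6 / 11.2)² = 80.16
Round up: n = 81.

81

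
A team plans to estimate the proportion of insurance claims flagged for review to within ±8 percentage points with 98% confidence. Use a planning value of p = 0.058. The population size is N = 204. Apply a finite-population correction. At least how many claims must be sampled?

38

For a proportion with margin E = 0.08 at 98% confidence, z = 2.326.
n = p̂(1−p̂)(z/E)² = 0.058 × 0.942 × (2.326/0.08)² = 46.19 — call this n₀.
Finite-population correction with N = 204: n = n₀ / (1 + (n₀−1)/N) = 46.19 / 1.222 = 37.80
Round up: n = 38.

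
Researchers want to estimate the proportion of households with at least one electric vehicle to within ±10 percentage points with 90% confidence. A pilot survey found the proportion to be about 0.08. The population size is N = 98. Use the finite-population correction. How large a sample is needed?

17

For a proportion with margin E = 0.1 at 90% confidence, z = 1.645.
n = p̂(1−p̂)(z/E)² = 0.08 × 0.92 × (1.645/0.1)² = 19.92 — call this n₀.
Finite-population correction with N = 98: n = n₀ / (1 + (n₀−1)/N) = 19.92 / 1.193 = 16.70
Round up: n = 17.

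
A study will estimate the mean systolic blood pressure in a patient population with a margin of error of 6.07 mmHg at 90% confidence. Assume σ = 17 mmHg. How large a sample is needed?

For a mean, the margin of error is E = z·σ/√n, so n = (zσ/E)².
At 90% confidence, z = 1.645.
n = (1.645 × 17 / 6.07)² = 21.23
Round up: n = 22.

22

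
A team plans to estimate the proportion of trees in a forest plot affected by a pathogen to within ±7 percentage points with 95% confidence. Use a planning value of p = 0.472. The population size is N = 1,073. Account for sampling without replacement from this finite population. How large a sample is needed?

166

For a proportion with margin E = 0.07 at 95% confidence, z = 1.960.
n = p̂(1−p̂)(z/E)² = 0.472 × 0.528 × (1.960/0.07)² = 195.39 — call this n₀.
Finite-population correction with N = 1,073: n = n₀ / (1 + (n₀−1)/N) = 195.39 / 1.181 = 165.44
Round up: n = 166.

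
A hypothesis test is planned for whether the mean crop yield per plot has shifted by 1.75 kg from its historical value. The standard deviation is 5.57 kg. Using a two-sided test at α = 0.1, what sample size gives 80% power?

n = 63

For a one-sample z-test, n = ((z_{α/2} + z_β)·σ/δ)².
z_{α/2} = 1.645 (two-sided α = 0.1); z_β = 0.842 (power 80% → β = 0.2).
n = (2.487 × 5.57 / 1.75)² = 62.66
Round up: n = 63.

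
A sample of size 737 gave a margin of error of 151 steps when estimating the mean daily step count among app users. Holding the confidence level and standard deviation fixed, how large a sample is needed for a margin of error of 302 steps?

Margin of error scales as 1/√n, so n₂ = n₁·(E₁/E₂)².
n₂ = 737 × (151/302)² = 737 × 0.25 = 184.25
Round up: n₂ = 185.

185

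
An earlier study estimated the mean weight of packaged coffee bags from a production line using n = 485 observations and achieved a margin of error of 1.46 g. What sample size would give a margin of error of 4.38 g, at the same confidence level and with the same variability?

Margin of error scales as 1/√n, so n₂ = n₁·(E₁/E₂)².
n₂ = 485 × (1.46/4.38)² = 485 × 0.1111 = 53.88
Round up: n₂ = 54.

54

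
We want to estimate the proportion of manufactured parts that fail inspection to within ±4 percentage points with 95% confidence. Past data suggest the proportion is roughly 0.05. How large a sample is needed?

115

For a proportion with margin E = 0.04 at 95% confidence, z = 1.960.
n = p̂(1−p̂)(z/E)² = 0.05 × 0.95 × (1.960/0.04)² = 114.05
Round up: n = 115.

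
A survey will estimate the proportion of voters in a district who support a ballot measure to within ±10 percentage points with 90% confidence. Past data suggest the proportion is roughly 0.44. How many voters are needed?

For a proportion with margin E = 0.1 at 90% confidence, z = 1.645.
n = p̂(1−p̂)(z/E)² = 0.44 × 0.56 × (1.645/0.1)² = 66.68
Round up: n = 67.

67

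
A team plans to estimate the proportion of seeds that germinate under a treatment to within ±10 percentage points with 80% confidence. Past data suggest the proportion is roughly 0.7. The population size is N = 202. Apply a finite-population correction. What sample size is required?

For a proportion with margin E = 0.1 at 80% confidence, z = 1.282.
n = p̂(1−p̂)(z/E)² = 0.7 × 0.3 × (1.282/0.1)² = 34.51 — call this n₀.
Finite-population correction with N = 202: n = n₀ / (1 + (n₀−1)/N) = 34.51 / 1.166 = 29.60
Round up: n = 30.

30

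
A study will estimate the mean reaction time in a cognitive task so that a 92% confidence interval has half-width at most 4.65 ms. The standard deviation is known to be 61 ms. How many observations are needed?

For a mean, the margin of error is E = z·σ/√n, so n = (zσ/E)².
At 92% confidence, z = 1.751.
n = (1.751 × 61 / 4.65)² = 527.63
Round up: n = 528.

528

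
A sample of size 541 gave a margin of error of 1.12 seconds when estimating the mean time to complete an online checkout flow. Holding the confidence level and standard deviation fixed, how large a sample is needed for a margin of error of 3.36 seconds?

61

Margin of error scales as 1/√n, so n₂ = n₁·(E₁/E₂)².
n₂ = 541 × (1.12/3.36)² = 541 × 0.1111 = 60.11
Round up: n₂ = 61.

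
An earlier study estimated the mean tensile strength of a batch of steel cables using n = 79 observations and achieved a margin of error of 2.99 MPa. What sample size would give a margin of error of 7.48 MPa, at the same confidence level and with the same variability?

13

Margin of error scales as 1/√n, so n₂ = n₁·(E₁/E₂)².
n₂ = 79 × (2.99/7.48)² = 79 × 0.1598 = 12.62
Round up: n₂ = 13.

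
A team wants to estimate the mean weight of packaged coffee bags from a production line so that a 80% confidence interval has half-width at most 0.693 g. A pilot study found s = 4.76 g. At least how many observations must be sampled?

For a mean, the margin of error is E = z·σ/√n, so n = (zσ/E)².
At 80% confidence, z = 1.282.
n = (1.282 × 4.76 / 0.693)² = 77.54
Round up: n = 78.

n = 78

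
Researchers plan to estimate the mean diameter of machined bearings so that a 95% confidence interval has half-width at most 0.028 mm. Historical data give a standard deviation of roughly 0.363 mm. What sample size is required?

For a mean, the margin of error is E = z·σ/√n, so n = (zσ/E)².
At 95% confidence, z = 1.960.
n = (1.960 × 0.363 / 0.028)² = 645.67
Round up: n = 646.

646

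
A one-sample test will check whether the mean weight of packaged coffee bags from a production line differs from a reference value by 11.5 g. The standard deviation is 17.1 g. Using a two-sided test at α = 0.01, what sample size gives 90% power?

For a one-sample z-test, n = ((z_{α/2} + z_β)·σ/δ)².
z_{α/2} = 2.576 (two-sided α = 0.01); z_β = 1.282 (power 90% → β = 0.1).
n = (3.858 × 17.1 / 11.5)² = 32.91
Round up: n = 33.

33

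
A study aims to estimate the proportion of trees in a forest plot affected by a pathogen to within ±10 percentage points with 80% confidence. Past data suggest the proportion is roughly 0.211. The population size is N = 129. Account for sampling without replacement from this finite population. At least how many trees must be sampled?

n = 23

For a proportion with margin E = 0.1 at 80% confidence, z = 1.282.
n = p̂(1−p̂)(z/E)² = 0.211 × 0.789 × (1.282/0.1)² = 27.36 — call this n₀.
Finite-population correction with N = 129: n = n₀ / (1 + (n₀−1)/N) = 27.36 / 1.204 = 22.72
Round up: n = 23.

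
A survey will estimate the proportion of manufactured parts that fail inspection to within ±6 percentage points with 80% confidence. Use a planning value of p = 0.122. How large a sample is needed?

49

For a proportion with margin E = 0.06 at 80% confidence, z = 1.282.
n = p̂(1−p̂)(z/E)² = 0.122 × 0.878 × (1.282/0.06)² = 48.90
Round up: n = 49.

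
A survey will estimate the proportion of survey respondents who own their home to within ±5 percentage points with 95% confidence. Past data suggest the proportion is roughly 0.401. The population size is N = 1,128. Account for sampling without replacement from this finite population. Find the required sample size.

279

For a proportion with margin E = 0.05 at 95% confidence, z = 1.960.
n = p̂(1−p̂)(z/E)² = 0.401 × 0.599 × (1.960/0.05)² = 369.10 — call this n₀.
Finite-population correction with N = 1,128: n = n₀ / (1 + (n₀−1)/N) = 369.10 / 1.326 = 278.36
Round up: n = 279.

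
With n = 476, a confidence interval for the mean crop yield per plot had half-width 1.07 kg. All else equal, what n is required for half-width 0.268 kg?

Margin of error scales as 1/√n, so n₂ = n₁·(E₁/E₂)².
n₂ = 476 × (1.07/0.268)² = 476 × 15.94 = 7587.44
Round up: n₂ = 7588.

n = 7588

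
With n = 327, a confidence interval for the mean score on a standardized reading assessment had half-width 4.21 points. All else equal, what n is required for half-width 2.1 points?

Margin of error scales as 1/√n, so n₂ = n₁·(E₁/E₂)².
n₂ = 327 × (4.21/2.1)² = 327 × 4.019 = 1314.21
Round up: n₂ = 1315.

1315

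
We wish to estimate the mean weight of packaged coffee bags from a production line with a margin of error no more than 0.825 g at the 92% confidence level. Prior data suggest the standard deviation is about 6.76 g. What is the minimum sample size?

206

For a mean, the margin of error is E = z·σ/√n, so n = (zσ/E)².
At 92% confidence, z = 1.751.
n = (1.751 × 6.76 / 0.825)² = 205.85
Round up: n = 206.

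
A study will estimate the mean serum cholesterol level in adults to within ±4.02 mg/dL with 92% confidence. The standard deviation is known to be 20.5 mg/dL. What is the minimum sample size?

n = 80

For a mean, the margin of error is E = z·σ/√n, so n = (zσ/E)².
At 92% confidence, z = 1.751.
n = (1.751 × 20.5 / 4.02)² = 79.73
Round up: n = 80.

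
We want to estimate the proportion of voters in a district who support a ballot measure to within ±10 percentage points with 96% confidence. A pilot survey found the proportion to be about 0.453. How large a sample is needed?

For a proportion with margin E = 0.1 at 96% confidence, z = 2.054.
n = p̂(1−p̂)(z/E)² = 0.453 × 0.547 × (2.054/0.1)² = 104.54
Round up: n = 105.

105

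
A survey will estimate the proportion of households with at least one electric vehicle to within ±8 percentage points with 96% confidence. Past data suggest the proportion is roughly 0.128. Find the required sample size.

For a proportion with margin E = 0.08 at 96% confidence, z = 2.054.
n = p̂(1−p̂)(z/E)² = 0.128 × 0.872 × (2.054/0.08)² = 73.58
Round up: n = 74.

74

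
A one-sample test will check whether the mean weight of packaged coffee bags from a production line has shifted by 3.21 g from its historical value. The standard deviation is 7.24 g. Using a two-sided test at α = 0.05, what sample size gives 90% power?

For a one-sample z-test, n = ((z_{α/2} + z_β)·σ/δ)².
z_{α/2} = 1.960 (two-sided α = 0.05); z_β = 1.282 (power 90% → β = 0.1).
n = (3.242 × 7.24 / 3.21)² = 53.47
Round up: n = 54.

54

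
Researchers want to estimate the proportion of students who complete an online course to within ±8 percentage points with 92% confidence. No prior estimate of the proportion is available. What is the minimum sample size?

120

For a proportion with margin E = 0.08 at 92% confidence, z = 1.751.
With no prior estimate, use p = 0.5, which maximizes p(1−p) at 0.25.
n = 0.25 × (z/E)² = 0.25 × (1.751/0.08)² = 119.77
Round up: n = 120.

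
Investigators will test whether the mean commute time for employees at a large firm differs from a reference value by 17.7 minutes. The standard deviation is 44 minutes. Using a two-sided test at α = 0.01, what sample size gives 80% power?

For a one-sample z-test, n = ((z_{α/2} + z_β)·σ/δ)².
z_{α/2} = 2.576 (two-sided α = 0.01); z_β = 0.842 (power 80% → β = 0.2).
n = (3.418 × 44 / 17.7)² = 72.19
Round up: n = 73.

73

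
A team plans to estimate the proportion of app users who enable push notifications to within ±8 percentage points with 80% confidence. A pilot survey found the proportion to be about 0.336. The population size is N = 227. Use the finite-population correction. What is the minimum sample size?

For a proportion with margin E = 0.08 at 80% confidence, z = 1.282.
n = p̂(1−p̂)(z/E)² = 0.336 × 0.664 × (1.282/0.08)² = 57.29 — call this n₀.
Finite-population correction with N = 227: n = n₀ / (1 + (n₀−1)/N) = 57.29 / 1.248 = 45.91
Round up: n = 46.

46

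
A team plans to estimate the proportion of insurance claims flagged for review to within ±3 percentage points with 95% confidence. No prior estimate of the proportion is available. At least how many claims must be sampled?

1068

For a proportion with margin E = 0.03 at 95% confidence, z = 1.960.
With no prior estimate, use p = 0.5, which maximizes p(1−p) at 0.25.
n = 0.25 × (z/E)² = 0.25 × (1.960/0.03)² = 1067.11
Round up: n = 1068.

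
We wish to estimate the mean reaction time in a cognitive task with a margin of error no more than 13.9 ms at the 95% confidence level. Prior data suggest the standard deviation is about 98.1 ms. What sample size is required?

n = 192

For a mean, the margin of error is E = z·σ/√n, so n = (zσ/E)².
At 95% confidence, z = 1.960.
n = (1.960 × 98.1 / 13.9)² = 191.35
Round up: n = 192.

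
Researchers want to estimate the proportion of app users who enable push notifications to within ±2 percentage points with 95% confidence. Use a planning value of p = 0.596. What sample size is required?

For a proportion with margin E = 0.02 at 95% confidence, z = 1.960.
n = p̂(1−p̂)(z/E)² = 0.596 × 0.404 × (1.960/0.02)² = 2312.49
Round up: n = 2313.

2313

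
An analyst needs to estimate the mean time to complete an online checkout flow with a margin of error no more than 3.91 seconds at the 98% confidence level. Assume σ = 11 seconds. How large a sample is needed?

For a mean, the margin of error is E = z·σ/√n, so n = (zσ/E)².
At 98% confidence, z = 2.326.
n = (2.326 × 11 / 3.91)² = 42.82
Round up: n = 43.

43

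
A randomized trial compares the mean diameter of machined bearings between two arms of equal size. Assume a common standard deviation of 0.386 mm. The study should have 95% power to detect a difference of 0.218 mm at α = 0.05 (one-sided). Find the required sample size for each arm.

For two equal groups, n per group = 2·((z_α + z_β)·σ/δ)².
z_α = 1.645; z_β = 1.645 (power 95%).
n = 2 × (3.290 × 0.386 / 0.218)² = 2 × 33.94 = 67.88
Round up: n = 68 per group.

68 per group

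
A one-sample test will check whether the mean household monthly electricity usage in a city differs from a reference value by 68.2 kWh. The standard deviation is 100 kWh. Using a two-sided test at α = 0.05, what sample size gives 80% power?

17

For a one-sample z-test, n = ((z_{α/2} + z_β)·σ/δ)².
z_{α/2} = 1.960 (two-sided α = 0.05); z_β = 0.842 (power 80% → β = 0.2).
n = (2.802 × 100 / 68.2)² = 16.88
Round up: n = 17.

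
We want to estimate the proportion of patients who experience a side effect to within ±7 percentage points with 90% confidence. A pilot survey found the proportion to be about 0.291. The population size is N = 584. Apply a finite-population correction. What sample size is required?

For a proportion with margin E = 0.07 at 90% confidence, z = 1.645.
n = p̂(1−p̂)(z/E)² = 0.291 × 0.709 × (1.645/0.07)² = 113.94 — call this n₀.
Finite-population correction with N = 584: n = n₀ / (1 + (n₀−1)/N) = 113.94 / 1.193 = 95.51
Round up: n = 96.

96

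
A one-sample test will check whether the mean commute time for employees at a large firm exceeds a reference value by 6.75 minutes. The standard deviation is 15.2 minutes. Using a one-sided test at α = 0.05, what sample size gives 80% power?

For a one-sample z-test, n = ((z_α + z_β)·σ/δ)².
z_α = 1.645 (one-sided α = 0.05); z_β = 0.842 (power 80% → β = 0.2).
n = (2.487 × 15.2 / 6.75)² = 31.36
Round up: n = 32.

n = 32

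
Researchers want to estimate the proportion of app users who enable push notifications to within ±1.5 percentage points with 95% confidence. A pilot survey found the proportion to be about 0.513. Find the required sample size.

For a proportion with margin E = 0.015 at 95% confidence, z = 1.960.
n = p̂(1−p̂)(z/E)² = 0.513 × 0.487 × (1.960/0.015)² = 4265.56
Round up: n = 4266.

4266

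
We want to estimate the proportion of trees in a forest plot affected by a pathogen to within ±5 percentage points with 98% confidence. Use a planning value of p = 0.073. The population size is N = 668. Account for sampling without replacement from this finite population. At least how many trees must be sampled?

For a proportion with margin E = 0.05 at 98% confidence, z = 2.326.
n = p̂(1−p̂)(z/E)² = 0.073 × 0.927 × (2.326/0.05)² = 146.45 — call this n₀.
Finite-population correction with N = 668: n = n₀ / (1 + (n₀−1)/N) = 146.45 / 1.218 = 120.24
Round up: n = 121.

121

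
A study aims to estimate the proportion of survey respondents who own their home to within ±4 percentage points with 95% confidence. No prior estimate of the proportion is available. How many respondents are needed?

For a proportion with margin E = 0.04 at 95% confidence, z = 1.960.
With no prior estimate, use p = 0.5, which maximizes p(1−p) at 0.25.
n = 0.25 × (z/E)² = 0.25 × (1.960/0.04)² = 600.25
Round up: n = 601.

601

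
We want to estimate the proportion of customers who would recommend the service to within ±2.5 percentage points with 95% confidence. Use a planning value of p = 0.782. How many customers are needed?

1048

For a proportion with margin E = 0.025 at 95% confidence, z = 1.960.
n = p̂(1−p̂)(z/E)² = 0.782 × 0.218 × (1.960/0.025)² = 1047.84
Round up: n = 1048.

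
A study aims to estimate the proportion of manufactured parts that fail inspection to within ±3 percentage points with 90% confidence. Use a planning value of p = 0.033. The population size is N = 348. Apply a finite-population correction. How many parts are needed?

For a proportion with margin E = 0.03 at 90% confidence, z = 1.645.
n = p̂(1−p̂)(z/E)² = 0.033 × 0.967 × (1.645/0.03)² = 95.95 — call this n₀.
Finite-population correction with N = 348: n = n₀ / (1 + (n₀−1)/N) = 95.95 / 1.273 = 75.37
Round up: n = 76.

76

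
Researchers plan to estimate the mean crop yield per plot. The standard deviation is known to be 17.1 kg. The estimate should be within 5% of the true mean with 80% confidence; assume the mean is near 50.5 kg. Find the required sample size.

76

For a mean, the margin of error is E = z·σ/√n, so n = (zσ/E)².
At 80% confidence, z = 1.282.
E = 5% of 50.5 = 2.525 kg.
n = (1.282 × 17.1 / 2.525)² = 75.38
Round up: n = 76.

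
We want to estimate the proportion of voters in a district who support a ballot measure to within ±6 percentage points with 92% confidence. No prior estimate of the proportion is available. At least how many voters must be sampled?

213

For a proportion with margin E = 0.06 at 92% confidence, z = 1.751.
With no prior estimate, use p = 0.5, which maximizes p(1−p) at 0.25.
n = 0.25 × (z/E)² = 0.25 × (1.751/0.06)² = 212.92
Round up: n = 213.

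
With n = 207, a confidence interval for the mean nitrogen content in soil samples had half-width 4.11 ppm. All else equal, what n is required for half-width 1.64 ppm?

Margin of error scales as 1/√n, so n₂ = n₁·(E₁/E₂)².
n₂ = 207 × (4.11/1.64)² = 207 × 6.281 = 1300.17
Round up: n₂ = 1301.

1301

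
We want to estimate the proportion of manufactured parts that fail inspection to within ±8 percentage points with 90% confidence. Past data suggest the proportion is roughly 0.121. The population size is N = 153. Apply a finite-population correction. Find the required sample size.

35

For a proportion with margin E = 0.08 at 90% confidence, z = 1.645.
n = p̂(1−p̂)(z/E)² = 0.121 × 0.879 × (1.645/0.08)² = 44.97 — call this n₀.
Finite-population correction with N = 153: n = n₀ / (1 + (n₀−1)/N) = 44.97 / 1.287 = 34.94
Round up: n = 35.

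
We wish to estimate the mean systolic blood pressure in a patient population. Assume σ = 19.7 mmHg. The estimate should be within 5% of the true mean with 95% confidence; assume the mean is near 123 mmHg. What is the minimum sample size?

n = 40

For a mean, the margin of error is E = z·σ/√n, so n = (zσ/E)².
At 95% confidence, z = 1.960.
E = 5% of 123 = 6.15 mmHg.
n = (1.960 × 19.7 / 6.15)² = 39.42
Round up: n = 40.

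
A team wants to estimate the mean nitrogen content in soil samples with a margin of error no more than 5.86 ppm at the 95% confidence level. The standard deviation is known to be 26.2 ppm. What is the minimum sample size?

For a mean, the margin of error is E = z·σ/√n, so n = (zσ/E)².
At 95% confidence, z = 1.960.
n = (1.960 × 26.2 / 5.86)² = 76.79
Round up: n = 77.

77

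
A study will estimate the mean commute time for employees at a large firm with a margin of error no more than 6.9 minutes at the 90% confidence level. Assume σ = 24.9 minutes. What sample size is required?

36

For a mean, the margin of error is E = z·σ/√n, so n = (zσ/E)².
At 90% confidence, z = 1.645.
n = (1.645 × 24.9 / 6.9)² = 35.24
Round up: n = 36.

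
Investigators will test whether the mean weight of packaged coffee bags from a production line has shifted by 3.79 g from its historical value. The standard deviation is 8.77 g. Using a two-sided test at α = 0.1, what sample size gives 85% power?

For a one-sample z-test, n = ((z_{α/2} + z_β)·σ/δ)².
z_{α/2} = 1.645 (two-sided α = 0.1); z_β = 1.036 (power 85% → β = 0.15).
n = (2.681 × 8.77 / 3.79)² = 38.49
Round up: n = 39.

39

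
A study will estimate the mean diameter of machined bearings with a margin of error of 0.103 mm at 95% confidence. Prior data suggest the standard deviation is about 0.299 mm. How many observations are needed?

For a mean, the margin of error is E = z·σ/√n, so n = (zσ/E)².
At 95% confidence, z = 1.960.
n = (1.960 × 0.299 / 0.103)² = 32.37
Round up: n = 33.

n = 33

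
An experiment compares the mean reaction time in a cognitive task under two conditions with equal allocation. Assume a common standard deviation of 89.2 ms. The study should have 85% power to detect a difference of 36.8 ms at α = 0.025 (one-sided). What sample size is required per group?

106 per group

For two equal groups, n per group = 2·((z_α + z_β)·σ/δ)².
z_α = 1.960; z_β = 1.036 (power 85%).
n = 2 × (2.996 × 89.2 / 36.8)² = 2 × 52.74 = 105.48
Round up: n = 106 per group.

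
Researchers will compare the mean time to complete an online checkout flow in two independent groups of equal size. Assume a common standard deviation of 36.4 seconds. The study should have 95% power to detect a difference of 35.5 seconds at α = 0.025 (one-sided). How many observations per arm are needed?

28 per group

For two equal groups, n per group = 2·((z_α + z_β)·σ/δ)².
z_α = 1.960; z_β = 1.645 (power 95%).
n = 2 × (3.605 × 36.4 / 35.5)² = 2 × 13.66 = 27.32
Round up: n = 28 per group.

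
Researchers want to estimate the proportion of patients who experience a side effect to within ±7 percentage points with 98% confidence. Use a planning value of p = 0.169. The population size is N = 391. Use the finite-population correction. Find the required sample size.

112

For a proportion with margin E = 0.07 at 98% confidence, z = 2.326.
n = p̂(1−p̂)(z/E)² = 0.169 × 0.831 × (2.326/0.07)² = 155.06 — call this n₀.
Finite-population correction with N = 391: n = n₀ / (1 + (n₀−1)/N) = 155.06 / 1.394 = 111.23
Round up: n = 112.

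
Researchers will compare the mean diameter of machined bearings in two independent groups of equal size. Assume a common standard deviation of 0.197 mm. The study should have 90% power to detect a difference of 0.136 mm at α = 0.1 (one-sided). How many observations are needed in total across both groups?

56 total

For two equal groups, n per group = 2·((z_α + z_β)·σ/δ)².
z_α = 1.282; z_β = 1.282 (power 90%).
n = 2 × (2.564 × 0.197 / 0.136)² = 2 × 13.79 = 27.58
Round up: n = 28 per group.
Total across both groups: 2 × 28 = 56.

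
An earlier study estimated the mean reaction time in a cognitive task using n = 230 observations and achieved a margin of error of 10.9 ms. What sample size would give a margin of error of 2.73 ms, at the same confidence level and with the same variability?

3667

Margin of error scales as 1/√n, so n₂ = n₁·(E₁/E₂)².
n₂ = 230 × (10.9/2.73)² = 230 × 15.94 = 3666.20
Round up: n₂ = 3667.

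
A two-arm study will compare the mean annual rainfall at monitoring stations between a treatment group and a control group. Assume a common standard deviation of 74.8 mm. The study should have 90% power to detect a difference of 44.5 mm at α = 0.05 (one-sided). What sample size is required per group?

49 per group

For two equal groups, n per group = 2·((z_α + z_β)·σ/δ)².
z_α = 1.645; z_β = 1.282 (power 90%).
n = 2 × (2.927 × 74.8 / 44.5)² = 2 × 24.21 = 48.42
Round up: n = 49 per group.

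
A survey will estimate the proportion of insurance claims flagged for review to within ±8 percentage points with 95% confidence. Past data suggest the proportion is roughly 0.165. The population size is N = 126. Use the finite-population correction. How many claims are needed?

For a proportion with margin E = 0.08 at 95% confidence, z = 1.960.
n = p̂(1−p̂)(z/E)² = 0.165 × 0.835 × (1.960/0.08)² = 82.70 — call this n₀.
Finite-population correction with N = 126: n = n₀ / (1 + (n₀−1)/N) = 82.70 / 1.648 = 50.18
Round up: n = 51.

51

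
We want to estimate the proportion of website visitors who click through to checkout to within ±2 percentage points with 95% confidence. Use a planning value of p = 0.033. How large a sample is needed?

For a proportion with margin E = 0.02 at 95% confidence, z = 1.960.
n = p̂(1−p̂)(z/E)² = 0.033 × 0.967 × (1.960/0.02)² = 306.47
Round up: n = 307.

n = 307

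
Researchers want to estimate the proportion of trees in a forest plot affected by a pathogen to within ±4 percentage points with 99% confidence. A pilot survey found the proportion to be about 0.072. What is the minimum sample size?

For a proportion with margin E = 0.04 at 99% confidence, z = 2.576.
n = p̂(1−p̂)(z/E)² = 0.072 × 0.928 × (2.576/0.04)² = 277.11
Round up: n = 278.

278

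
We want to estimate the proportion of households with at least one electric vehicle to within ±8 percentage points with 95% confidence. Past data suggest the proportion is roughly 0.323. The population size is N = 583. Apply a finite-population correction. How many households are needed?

108

For a proportion with margin E = 0.08 at 95% confidence, z = 1.960.
n = p̂(1−p̂)(z/E)² = 0.323 × 0.677 × (1.960/0.08)² = 131.26 — call this n₀.
Finite-population correction with N = 583: n = n₀ / (1 + (n₀−1)/N) = 131.26 / 1.223 = 107.33
Round up: n = 108.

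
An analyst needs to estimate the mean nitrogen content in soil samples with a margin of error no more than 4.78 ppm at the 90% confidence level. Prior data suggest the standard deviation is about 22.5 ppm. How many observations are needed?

60

For a mean, the margin of error is E = z·σ/√n, so n = (zσ/E)².
At 90% confidence, z = 1.645.
n = (1.645 × 22.5 / 4.78)² = 59.96
Round up: n = 60.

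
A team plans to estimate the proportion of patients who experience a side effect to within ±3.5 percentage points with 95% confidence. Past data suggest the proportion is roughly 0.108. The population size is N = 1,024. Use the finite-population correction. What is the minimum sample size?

For a proportion with margin E = 0.035 at 95% confidence, z = 1.960.
n = p̂(1−p̂)(z/E)² = 0.108 × 0.892 × (1.960/0.035)² = 302.11 — call this n₀.
Finite-population correction with N = 1,024: n = n₀ / (1 + (n₀−1)/N) = 302.11 / 1.294 = 233.47
Round up: n = 234.

234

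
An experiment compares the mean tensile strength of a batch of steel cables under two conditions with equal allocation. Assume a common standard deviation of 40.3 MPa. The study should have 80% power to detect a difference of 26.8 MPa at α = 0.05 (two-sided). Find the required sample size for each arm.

36 per group

For two equal groups, n per group = 2·((z_{α/2} + z_β)·σ/δ)².
z_{α/2} = 1.960; z_β = 0.842 (power 80%).
n = 2 × (2.802 × 40.3 / 26.8)² = 2 × 17.75 = 35.50
Round up: n = 36 per group.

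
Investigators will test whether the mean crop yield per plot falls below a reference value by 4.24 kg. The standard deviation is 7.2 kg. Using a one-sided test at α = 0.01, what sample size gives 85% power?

33

For a one-sample z-test, n = ((z_α + z_β)·σ/δ)².
z_α = 2.326 (one-sided α = 0.01); z_β = 1.036 (power 85% → β = 0.15).
n = (3.362 × 7.2 / 4.24)² = 32.59
Round up: n = 33.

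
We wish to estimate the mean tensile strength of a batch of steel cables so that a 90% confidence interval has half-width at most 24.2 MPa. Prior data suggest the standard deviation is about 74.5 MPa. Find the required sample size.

For a mean, the margin of error is E = z·σ/√n, so n = (zσ/E)².
At 90% confidence, z = 1.645.
n = (1.645 × 74.5 / 24.2)² = 25.65
Round up: n = 26.

26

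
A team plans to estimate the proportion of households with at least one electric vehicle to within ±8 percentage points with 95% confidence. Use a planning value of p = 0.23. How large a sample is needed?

107

For a proportion with margin E = 0.08 at 95% confidence, z = 1.960.
n = p̂(1−p̂)(z/E)² = 0.23 × 0.77 × (1.960/0.08)² = 106.30
Round up: n = 107.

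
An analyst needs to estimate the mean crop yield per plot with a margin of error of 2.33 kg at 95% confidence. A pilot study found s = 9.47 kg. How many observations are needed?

For a mean, the margin of error is E = z·σ/√n, so n = (zσ/E)².
At 95% confidence, z = 1.960.
n = (1.960 × 9.47 / 2.33)² = 63.46
Round up: n = 64.

64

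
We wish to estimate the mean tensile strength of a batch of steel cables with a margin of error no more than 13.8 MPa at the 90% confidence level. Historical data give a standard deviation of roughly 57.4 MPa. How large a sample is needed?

For a mean, the margin of error is E = z·σ/√n, so n = (zσ/E)².
At 90% confidence, z = 1.645.
n = (1.645 × 57.4 / 13.8)² = 46.82
Round up: n = 47.

47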